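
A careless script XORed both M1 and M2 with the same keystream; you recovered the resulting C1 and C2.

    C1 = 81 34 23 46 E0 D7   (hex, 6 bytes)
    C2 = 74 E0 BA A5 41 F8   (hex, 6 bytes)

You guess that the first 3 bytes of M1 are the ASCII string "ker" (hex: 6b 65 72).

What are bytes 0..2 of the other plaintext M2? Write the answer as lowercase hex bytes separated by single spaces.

First, C1 ⊕ C2 = (M1 ⊕ K) ⊕ (M2 ⊕ K) = M1 ⊕ M2, so the key drops out. Then M2 = (M1 ⊕ M2) ⊕ M1 over the first 3 bytes.
byte 0: (81 xor 74) xor 6b = f5 xor 6b = 9e
byte 1: (34 xor e0) xor 65 = d4 xor 65 = b1
byte 2: (23 xor ba) xor 72 = 99 xor 72 = eb

9e b1 eb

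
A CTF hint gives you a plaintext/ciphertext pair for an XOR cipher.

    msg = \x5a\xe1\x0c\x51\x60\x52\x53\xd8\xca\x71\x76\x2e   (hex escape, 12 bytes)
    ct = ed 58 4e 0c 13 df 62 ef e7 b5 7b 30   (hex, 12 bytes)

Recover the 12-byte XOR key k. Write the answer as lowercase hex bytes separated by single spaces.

b7 b9 42 5d 73 8d 31 37 2d c4 0d 1e

Since ct = msg ⊕ k, XORing both sides with msg gives k = msg ⊕ ct.
5a ^ ed = b7
e1 ^ 58 = b9
0c ^ 4e = 42
51 ^ 0c = 5d
60 ^ 13 = 73
52 ^ df = 8d
53 ^ 62 = 31
d8 ^ ef = 37
ca ^ e7 = 2d
71 ^ b5 = c4
76 ^ 7b = 0d
2e ^ 30 = 1e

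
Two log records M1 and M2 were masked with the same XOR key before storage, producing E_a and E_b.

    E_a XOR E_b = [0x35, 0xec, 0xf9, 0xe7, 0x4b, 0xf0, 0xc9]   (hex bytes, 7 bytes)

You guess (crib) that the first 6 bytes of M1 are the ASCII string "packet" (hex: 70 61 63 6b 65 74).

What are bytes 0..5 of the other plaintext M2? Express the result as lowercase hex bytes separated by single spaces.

45 8d 9a 8c 2e 84

Since E_a ⊕ E_b = M1 ⊕ M2, XORing with the guessed M1 bytes yields the corresponding M2 bytes: M2 = (E_a ⊕ E_b) ⊕ M1.
byte 0:  53 xor 112 =  69
byte 1: 236 xor  97 = 141
byte 2: 249 xor  99 = 154
byte 3: 231 xor 107 = 140
byte 4:  75 xor 101 =  46
byte 5: 240 xor 116 = 132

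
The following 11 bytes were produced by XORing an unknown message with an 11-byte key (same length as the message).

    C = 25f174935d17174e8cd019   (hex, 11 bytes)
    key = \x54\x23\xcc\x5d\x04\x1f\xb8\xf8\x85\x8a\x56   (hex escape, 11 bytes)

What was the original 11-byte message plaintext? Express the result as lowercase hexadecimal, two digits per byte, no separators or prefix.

byte 0: 25 ^ 54 = 71
byte 1: f1 ^ 23 = d2
byte 2: 74 ^ cc = b8
byte 3: 93 ^ 5d = ce
byte 4: 5d ^ 04 = 59
byte 5: 17 ^ 1f = 08
byte 6: 17 ^ b8 = af
byte 7: 4e ^ f8 = b6
byte 8: 8c ^ 85 = 09
byte 9: d0 ^ 8a = 5a
byte 10: 19 ^ 56 = 4f

71d2b8ce5908afb6095a4f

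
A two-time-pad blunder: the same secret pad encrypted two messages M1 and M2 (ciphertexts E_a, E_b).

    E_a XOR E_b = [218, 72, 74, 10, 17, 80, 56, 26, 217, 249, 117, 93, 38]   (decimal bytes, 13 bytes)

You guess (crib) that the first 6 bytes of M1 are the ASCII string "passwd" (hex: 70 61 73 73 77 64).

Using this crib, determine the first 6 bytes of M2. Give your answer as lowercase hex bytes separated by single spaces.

Since E_a ⊕ E_b = M1 ⊕ M2, XORing with the guessed M1 bytes yields the corresponding M2 bytes: M2 = (E_a ⊕ E_b) ⊕ M1.
11011010 ^ 01110000 = 10101010
01001000 ^ 01100001 = 00101001
01001010 ^ 01110011 = 00111001
00001010 ^ 01110011 = 01111001
00010001 ^ 01110111 = 01100110
01010000 ^ 01100100 = 00110100

aa 29 39 79 66 34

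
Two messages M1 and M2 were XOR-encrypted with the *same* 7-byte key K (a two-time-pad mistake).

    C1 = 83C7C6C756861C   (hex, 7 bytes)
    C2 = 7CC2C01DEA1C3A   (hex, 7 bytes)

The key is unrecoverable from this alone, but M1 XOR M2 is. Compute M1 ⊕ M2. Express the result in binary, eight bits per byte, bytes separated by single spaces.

C1 ⊕ C2 = (M1 ⊕ K) ⊕ (M2 ⊕ K) = M1 ⊕ M2 — the shared key cancels under XOR.
131 xor 124 = 255
199 xor 194 =   5
198 xor 192 =   6
199 xor  29 = 218
 86 xor 234 = 188
134 xor  28 = 154
 28 xor  58 =  38

11111111 00000101 00000110 11011010 10111100 10011010 00100110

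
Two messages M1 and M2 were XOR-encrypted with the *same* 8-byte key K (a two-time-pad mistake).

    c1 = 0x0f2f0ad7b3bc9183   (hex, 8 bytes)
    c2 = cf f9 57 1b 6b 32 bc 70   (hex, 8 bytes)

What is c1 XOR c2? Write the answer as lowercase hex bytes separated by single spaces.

c1 ⊕ c2 = (M1 ⊕ K) ⊕ (M2 ⊕ K) = M1 ⊕ M2 — the shared key cancels under XOR.
0f ^ cf = c0
2f ^ f9 = d6
0a ^ 57 = 5d
d7 ^ 1b = cc
b3 ^ 6b = d8
bc ^ 32 = 8e
91 ^ bc = 2d
83 ^ 70 = f3

c0 d6 5d cc d8 8e 2d f3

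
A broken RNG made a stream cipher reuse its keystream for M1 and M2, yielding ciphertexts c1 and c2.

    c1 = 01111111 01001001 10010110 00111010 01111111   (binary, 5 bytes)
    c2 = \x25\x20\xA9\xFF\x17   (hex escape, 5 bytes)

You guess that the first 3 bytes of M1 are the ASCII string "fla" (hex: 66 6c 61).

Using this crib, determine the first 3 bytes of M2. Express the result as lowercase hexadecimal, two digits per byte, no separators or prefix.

3c055e

First, c1 ⊕ c2 = (M1 ⊕ K) ⊕ (M2 ⊕ K) = M1 ⊕ M2, so the key drops out. Then M2 = (M1 ⊕ M2) ⊕ M1 over the first 3 bytes.
byte 0: (7f ^ 25) ^ 66 = 5a ^ 66 = 3c
byte 1: (49 ^ 20) ^ 6c = 69 ^ 6c = 05
byte 2: (96 ^ a9) ^ 61 = 3f ^ 61 = 5e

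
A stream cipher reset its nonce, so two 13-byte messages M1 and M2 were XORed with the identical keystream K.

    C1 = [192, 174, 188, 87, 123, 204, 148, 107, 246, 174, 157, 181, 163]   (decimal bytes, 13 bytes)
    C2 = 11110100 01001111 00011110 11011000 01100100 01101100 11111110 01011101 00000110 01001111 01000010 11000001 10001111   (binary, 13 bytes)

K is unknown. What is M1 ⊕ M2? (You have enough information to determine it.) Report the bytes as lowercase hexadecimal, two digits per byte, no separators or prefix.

C1 ⊕ C2 = (M1 ⊕ K) ⊕ (M2 ⊕ K) = M1 ⊕ M2 — the shared key cancels under XOR.
c0 XOR f4 = 34
ae XOR 4f = e1
bc XOR 1e = a2
57 XOR d8 = 8f
7b XOR 64 = 1f
cc XOR 6c = a0
94 XOR fe = 6a
6b XOR 5d = 36
f6 XOR 06 = f0
ae XOR 4f = e1
9d XOR 42 = df
b5 XOR c1 = 74
a3 XOR 8f = 2c

34e1a28f1fa06a36f0e1df742c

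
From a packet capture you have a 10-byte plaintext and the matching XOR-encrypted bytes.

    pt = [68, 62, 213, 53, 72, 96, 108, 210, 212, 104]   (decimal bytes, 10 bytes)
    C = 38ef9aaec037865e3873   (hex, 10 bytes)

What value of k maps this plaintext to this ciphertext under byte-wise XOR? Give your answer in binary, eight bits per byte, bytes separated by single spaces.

01111100 11010001 01001111 10011011 10001000 01010111 11101010 10001100 11101100 00011011

Since C = pt ⊕ k, XORing both sides with pt gives k = pt ⊕ C.
44 ^ 38 = 7c
3e ^ ef = d1
d5 ^ 9a = 4f
35 ^ ae = 9b
48 ^ c0 = 88
60 ^ 37 = 57
6c ^ 86 = ea
d2 ^ 5e = 8c
d4 ^ 38 = ec
68 ^ 73 = 1b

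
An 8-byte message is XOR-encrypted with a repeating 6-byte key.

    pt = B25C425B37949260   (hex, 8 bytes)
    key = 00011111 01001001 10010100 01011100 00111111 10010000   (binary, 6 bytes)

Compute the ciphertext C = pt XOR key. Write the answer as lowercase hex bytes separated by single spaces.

ad 15 d6 07 08 04 8d 29

The 6-byte key repeats, so the effective keystream is 1f 49 94 5c 3f 90 1f 49.
byte 0: 10110010 XOR 00011111 = 10101101
byte 1: 01011100 XOR 01001001 = 00010101
byte 2: 01000010 XOR 10010100 = 11010110
byte 3: 01011011 XOR 01011100 = 00000111
byte 4: 00110111 XOR 00111111 = 00001000
byte 5: 10010100 XOR 10010000 = 00000100
byte 6: 10010010 XOR 00011111 = 10001101
byte 7: 01100000 XOR 01001001 = 00101001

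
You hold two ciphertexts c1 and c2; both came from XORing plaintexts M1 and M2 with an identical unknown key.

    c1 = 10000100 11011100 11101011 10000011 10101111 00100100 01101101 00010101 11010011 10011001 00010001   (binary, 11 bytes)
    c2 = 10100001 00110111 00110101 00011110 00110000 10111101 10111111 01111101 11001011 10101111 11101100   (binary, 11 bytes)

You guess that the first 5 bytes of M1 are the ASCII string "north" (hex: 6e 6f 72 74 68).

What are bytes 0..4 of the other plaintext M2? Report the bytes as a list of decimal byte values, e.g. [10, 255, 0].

First, c1 ⊕ c2 = (M1 ⊕ K) ⊕ (M2 ⊕ K) = M1 ⊕ M2, so the key drops out. Then M2 = (M1 ⊕ M2) ⊕ M1 over the first 5 bytes.
byte 0: (84 xor a1) xor 6e = 25 xor 6e = 4b
byte 1: (dc xor 37) xor 6f = eb xor 6f = 84
byte 2: (eb xor 35) xor 72 = de xor 72 = ac
byte 3: (83 xor 1e) xor 74 = 9d xor 74 = e9
byte 4: (af xor 30) xor 68 = 9f xor 68 = f7

[75, 132, 172, 233, 247]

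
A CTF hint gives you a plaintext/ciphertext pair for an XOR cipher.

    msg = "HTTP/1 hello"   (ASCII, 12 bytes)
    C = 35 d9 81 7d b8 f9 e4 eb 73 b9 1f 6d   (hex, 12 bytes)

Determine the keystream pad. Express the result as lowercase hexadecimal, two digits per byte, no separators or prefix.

7d8dd52d97c8c48316d57302

Since C = msg ⊕ pad, XORing both sides with msg gives pad = msg ⊕ C.
 72 xor  53 = 125
 84 xor 217 = 141
 84 xor 129 = 213
 80 xor 125 =  45
 47 xor 184 = 151
 49 xor 249 = 200
 32 xor 228 = 196
104 xor 235 = 131
101 xor 115 =  22
108 xor 185 = 213
108 xor  31 = 115
111 xor 109 =   2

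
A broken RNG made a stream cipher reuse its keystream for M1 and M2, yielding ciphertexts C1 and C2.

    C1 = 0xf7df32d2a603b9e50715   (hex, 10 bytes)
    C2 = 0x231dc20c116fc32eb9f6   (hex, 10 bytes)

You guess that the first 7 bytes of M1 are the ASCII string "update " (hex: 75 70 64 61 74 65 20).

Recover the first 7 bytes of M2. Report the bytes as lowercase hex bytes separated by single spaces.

a1 b2 94 bf c3 09 5a

First, C1 ⊕ C2 = (M1 ⊕ K) ⊕ (M2 ⊕ K) = M1 ⊕ M2, so the key drops out. Then M2 = (M1 ⊕ M2) ⊕ M1 over the first 7 bytes.
byte 0: (f7 xor 23) xor 75 = d4 xor 75 = a1
byte 1: (df xor 1d) xor 70 = c2 xor 70 = b2
byte 2: (32 xor c2) xor 64 = f0 xor 64 = 94
byte 3: (d2 xor 0c) xor 61 = de xor 61 = bf
byte 4: (a6 xor 11) xor 74 = b7 xor 74 = c3
byte 5: (03 xor 6f) xor 65 = 6c xor 65 = 09
byte 6: (b9 xor c3) xor 20 = 7a xor 20 = 5a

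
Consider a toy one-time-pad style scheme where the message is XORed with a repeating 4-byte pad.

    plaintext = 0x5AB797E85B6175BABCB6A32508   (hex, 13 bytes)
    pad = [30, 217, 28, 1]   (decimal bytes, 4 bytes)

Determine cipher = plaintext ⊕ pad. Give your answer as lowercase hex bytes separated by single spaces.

44 6e 8b e9 45 b8 69 bb a2 6f bf 24 16

The 4-byte key repeats, so the effective keystream is 1e d9 1c 01 1e d9 1c 01 1e d9 1c 01 1e.
byte 0: 01011010 ⊕ 00011110 = 01000100
byte 1: 10110111 ⊕ 11011001 = 01101110
byte 2: 10010111 ⊕ 00011100 = 10001011
byte 3: 11101000 ⊕ 00000001 = 11101001
byte 4: 01011011 ⊕ 00011110 = 01000101
byte 5: 01100001 ⊕ 11011001 = 10111000
byte 6: 01110101 ⊕ 00011100 = 01101001
byte 7: 10111010 ⊕ 00000001 = 10111011
byte 8: 10111100 ⊕ 00011110 = 10100010
byte 9: 10110110 ⊕ 11011001 = 01101111
byte 10: 10100011 ⊕ 00011100 = 10111111
byte 11: 00100101 ⊕ 00000001 = 00100100
byte 12: 00001000 ⊕ 00011110 = 00010110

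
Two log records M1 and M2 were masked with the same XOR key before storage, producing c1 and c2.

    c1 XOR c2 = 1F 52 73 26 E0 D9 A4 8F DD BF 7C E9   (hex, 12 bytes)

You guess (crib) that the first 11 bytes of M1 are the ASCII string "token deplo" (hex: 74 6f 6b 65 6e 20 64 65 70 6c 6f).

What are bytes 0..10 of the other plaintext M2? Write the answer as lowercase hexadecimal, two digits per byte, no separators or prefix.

Since c1 ⊕ c2 = M1 ⊕ M2, XORing with the guessed M1 bytes yields the corresponding M2 bytes: M2 = (c1 ⊕ c2) ⊕ M1.
1f ^ 74 = 6b
52 ^ 6f = 3d
73 ^ 6b = 18
26 ^ 65 = 43
e0 ^ 6e = 8e
d9 ^ 20 = f9
a4 ^ 64 = c0
8f ^ 65 = ea
dd ^ 70 = ad
bf ^ 6c = d3
7c ^ 6f = 13

6b3d18438ef9c0eaadd313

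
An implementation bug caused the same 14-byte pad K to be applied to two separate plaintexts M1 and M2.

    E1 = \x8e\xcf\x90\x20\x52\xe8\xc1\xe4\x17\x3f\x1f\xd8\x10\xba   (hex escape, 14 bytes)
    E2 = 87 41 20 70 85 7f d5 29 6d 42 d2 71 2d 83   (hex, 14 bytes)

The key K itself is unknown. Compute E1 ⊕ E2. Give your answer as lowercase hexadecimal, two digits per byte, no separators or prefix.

098eb050d79714cd7a7dcda93d39

E1 ⊕ E2 = (M1 ⊕ K) ⊕ (M2 ⊕ K) = M1 ⊕ M2 — the shared key cancels under XOR.
8e ⊕ 87 = 09
cf ⊕ 41 = 8e
90 ⊕ 20 = b0
20 ⊕ 70 = 50
52 ⊕ 85 = d7
e8 ⊕ 7f = 97
c1 ⊕ d5 = 14
e4 ⊕ 29 = cd
17 ⊕ 6d = 7a
3f ⊕ 42 = 7d
1f ⊕ d2 = cd
d8 ⊕ 71 = a9
10 ⊕ 2d = 3d
ba ⊕ 83 = 39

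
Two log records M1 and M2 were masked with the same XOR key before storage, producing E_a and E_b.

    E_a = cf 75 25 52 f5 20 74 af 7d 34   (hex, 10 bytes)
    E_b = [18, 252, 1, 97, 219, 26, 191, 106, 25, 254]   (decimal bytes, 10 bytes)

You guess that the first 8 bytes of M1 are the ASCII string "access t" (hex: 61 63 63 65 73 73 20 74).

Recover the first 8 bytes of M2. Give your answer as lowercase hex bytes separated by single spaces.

First, E_a ⊕ E_b = (M1 ⊕ K) ⊕ (M2 ⊕ K) = M1 ⊕ M2, so the key drops out. Then M2 = (M1 ⊕ M2) ⊕ M1 over the first 8 bytes.
byte 0: (cf XOR 12) XOR 61 = dd XOR 61 = bc
byte 1: (75 XOR fc) XOR 63 = 89 XOR 63 = ea
byte 2: (25 XOR 01) XOR 63 = 24 XOR 63 = 47
byte 3: (52 XOR 61) XOR 65 = 33 XOR 65 = 56
byte 4: (f5 XOR db) XOR 73 = 2e XOR 73 = 5d
byte 5: (20 XOR 1a) XOR 73 = 3a XOR 73 = 49
byte 6: (74 XOR bf) XOR 20 = cb XOR 20 = eb
byte 7: (af XOR 6a) XOR 74 = c5 XOR 74 = b1

bc ea 47 56 5d 49 eb b1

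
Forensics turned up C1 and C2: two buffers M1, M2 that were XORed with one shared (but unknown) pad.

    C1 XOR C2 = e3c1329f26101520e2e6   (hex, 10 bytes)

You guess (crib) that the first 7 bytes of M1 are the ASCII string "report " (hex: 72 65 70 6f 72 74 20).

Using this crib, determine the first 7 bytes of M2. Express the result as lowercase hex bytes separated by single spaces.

Since C1 ⊕ C2 = M1 ⊕ M2, XORing with the guessed M1 bytes yields the corresponding M2 bytes: M2 = (C1 ⊕ C2) ⊕ M1.
byte 0: e3 xor 72 = 91
byte 1: c1 xor 65 = a4
byte 2: 32 xor 70 = 42
byte 3: 9f xor 6f = f0
byte 4: 26 xor 72 = 54
byte 5: 10 xor 74 = 64
byte 6: 15 xor 20 = 35

91 a4 42 f0 54 64 35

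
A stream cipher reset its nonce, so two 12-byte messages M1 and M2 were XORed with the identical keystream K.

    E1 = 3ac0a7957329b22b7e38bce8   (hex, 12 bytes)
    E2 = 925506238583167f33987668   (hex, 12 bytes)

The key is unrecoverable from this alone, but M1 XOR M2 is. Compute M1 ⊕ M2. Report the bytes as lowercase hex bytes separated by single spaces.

a8 95 a1 b6 f6 aa a4 54 4d a0 ca 80

E1 ⊕ E2 = (M1 ⊕ K) ⊕ (M2 ⊕ K) = M1 ⊕ M2 — the shared key cancels under XOR.
00111010 ^ 10010010 = 10101000
11000000 ^ 01010101 = 10010101
10100111 ^ 00000110 = 10100001
10010101 ^ 00100011 = 10110110
01110011 ^ 10000101 = 11110110
00101001 ^ 10000011 = 10101010
10110010 ^ 00010110 = 10100100
00101011 ^ 01111111 = 01010100
01111110 ^ 00110011 = 01001101
00111000 ^ 10011000 = 10100000
10111100 ^ 01110110 = 11001010
11101000 ^ 01101000 = 10000000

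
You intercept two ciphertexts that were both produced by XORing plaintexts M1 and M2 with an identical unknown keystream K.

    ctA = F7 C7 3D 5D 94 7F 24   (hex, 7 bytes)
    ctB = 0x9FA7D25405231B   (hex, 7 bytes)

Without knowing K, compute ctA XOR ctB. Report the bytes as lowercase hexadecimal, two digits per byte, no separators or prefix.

ctA ⊕ ctB = (M1 ⊕ K) ⊕ (M2 ⊕ K) = M1 ⊕ M2 — the shared key cancels under XOR.
f7 xor 9f = 68
c7 xor a7 = 60
3d xor d2 = ef
5d xor 54 = 09
94 xor 05 = 91
7f xor 23 = 5c
24 xor 1b = 3f

6860ef09915c3f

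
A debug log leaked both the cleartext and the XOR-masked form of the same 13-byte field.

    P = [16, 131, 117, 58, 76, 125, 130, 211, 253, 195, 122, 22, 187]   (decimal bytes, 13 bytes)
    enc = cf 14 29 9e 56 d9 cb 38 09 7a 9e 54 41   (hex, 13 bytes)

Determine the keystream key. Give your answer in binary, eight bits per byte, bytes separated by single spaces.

Since enc = P ⊕ key, XORing both sides with P gives key = P ⊕ enc.
byte 0: 00010000 xor 11001111 = 11011111
byte 1: 10000011 xor 00010100 = 10010111
byte 2: 01110101 xor 00101001 = 01011100
byte 3: 00111010 xor 10011110 = 10100100
byte 4: 01001100 xor 01010110 = 00011010
byte 5: 01111101 xor 11011001 = 10100100
byte 6: 10000010 xor 11001011 = 01001001
byte 7: 11010011 xor 00111000 = 11101011
byte 8: 11111101 xor 00001001 = 11110100
byte 9: 11000011 xor 01111010 = 10111001
byte 10: 01111010 xor 10011110 = 11100100
byte 11: 00010110 xor 01010100 = 01000010
byte 12: 10111011 xor 01000001 = 11111010

11011111 10010111 01011100 10100100 00011010 10100100 01001001 11101011 11110100 10111001 11100100 01000010 11111010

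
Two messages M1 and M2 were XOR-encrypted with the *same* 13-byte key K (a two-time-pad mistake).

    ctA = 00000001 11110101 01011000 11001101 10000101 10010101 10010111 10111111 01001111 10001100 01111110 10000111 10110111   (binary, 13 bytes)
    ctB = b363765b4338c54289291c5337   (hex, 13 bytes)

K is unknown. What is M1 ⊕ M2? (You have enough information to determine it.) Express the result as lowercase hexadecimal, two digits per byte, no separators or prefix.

b2962e96c6ad52fdc6a562d480

ctA ⊕ ctB = (M1 ⊕ K) ⊕ (M2 ⊕ K) = M1 ⊕ M2 — the shared key cancels under XOR.
00000001 ⊕ 10110011 = 10110010
11110101 ⊕ 01100011 = 10010110
01011000 ⊕ 01110110 = 00101110
11001101 ⊕ 01011011 = 10010110
10000101 ⊕ 01000011 = 11000110
10010101 ⊕ 00111000 = 10101101
10010111 ⊕ 11000101 = 01010010
10111111 ⊕ 01000010 = 11111101
01001111 ⊕ 10001001 = 11000110
10001100 ⊕ 00101001 = 10100101
01111110 ⊕ 00011100 = 01100010
10000111 ⊕ 01010011 = 11010100
10110111 ⊕ 00110111 = 10000000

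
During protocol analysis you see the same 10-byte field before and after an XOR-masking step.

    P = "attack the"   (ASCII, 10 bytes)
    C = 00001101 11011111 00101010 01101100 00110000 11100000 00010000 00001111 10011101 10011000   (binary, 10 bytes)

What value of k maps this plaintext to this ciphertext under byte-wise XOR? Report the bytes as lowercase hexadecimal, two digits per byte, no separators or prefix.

Since C = P ⊕ k, XORing both sides with P gives k = P ⊕ C.
61 ^ 0d = 6c
74 ^ df = ab
74 ^ 2a = 5e
61 ^ 6c = 0d
63 ^ 30 = 53
6b ^ e0 = 8b
20 ^ 10 = 30
74 ^ 0f = 7b
68 ^ 9d = f5
65 ^ 98 = fd

6cab5e0d538b307bf5fd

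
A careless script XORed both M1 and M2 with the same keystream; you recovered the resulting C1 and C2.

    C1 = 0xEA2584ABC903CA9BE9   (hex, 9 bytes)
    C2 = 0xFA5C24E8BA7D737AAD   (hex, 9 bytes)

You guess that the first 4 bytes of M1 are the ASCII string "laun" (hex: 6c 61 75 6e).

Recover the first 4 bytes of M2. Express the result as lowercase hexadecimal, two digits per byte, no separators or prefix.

7c18d52d

First, C1 ⊕ C2 = (M1 ⊕ K) ⊕ (M2 ⊕ K) = M1 ⊕ M2, so the key drops out. Then M2 = (M1 ⊕ M2) ⊕ M1 over the first 4 bytes.
byte 0: (ea xor fa) xor 6c = 10 xor 6c = 7c
byte 1: (25 xor 5c) xor 61 = 79 xor 61 = 18
byte 2: (84 xor 24) xor 75 = a0 xor 75 = d5
byte 3: (ab xor e8) xor 6e = 43 xor 6e = 2d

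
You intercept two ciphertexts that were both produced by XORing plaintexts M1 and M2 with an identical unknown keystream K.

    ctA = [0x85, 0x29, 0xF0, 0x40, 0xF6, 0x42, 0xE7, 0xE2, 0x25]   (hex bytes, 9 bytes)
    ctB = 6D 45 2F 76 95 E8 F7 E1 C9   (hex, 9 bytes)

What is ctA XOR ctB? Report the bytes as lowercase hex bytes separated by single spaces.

e8 6c df 36 63 aa 10 03 ec

ctA ⊕ ctB = (M1 ⊕ K) ⊕ (M2 ⊕ K) = M1 ⊕ M2 — the shared key cancels under XOR.
85 ⊕ 6d = e8
29 ⊕ 45 = 6c
f0 ⊕ 2f = df
40 ⊕ 76 = 36
f6 ⊕ 95 = 63
42 ⊕ e8 = aa
e7 ⊕ f7 = 10
e2 ⊕ e1 = 03
25 ⊕ c9 = ec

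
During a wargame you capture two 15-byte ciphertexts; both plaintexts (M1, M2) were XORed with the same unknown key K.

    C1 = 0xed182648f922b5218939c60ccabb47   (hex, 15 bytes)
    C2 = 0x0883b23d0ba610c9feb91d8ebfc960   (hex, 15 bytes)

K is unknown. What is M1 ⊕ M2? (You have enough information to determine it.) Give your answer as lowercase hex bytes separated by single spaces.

C1 ⊕ C2 = (M1 ⊕ K) ⊕ (M2 ⊕ K) = M1 ⊕ M2 — the shared key cancels under XOR.
11101101 ^ 00001000 = 11100101
00011000 ^ 10000011 = 10011011
00100110 ^ 10110010 = 10010100
01001000 ^ 00111101 = 01110101
11111001 ^ 00001011 = 11110010
00100010 ^ 10100110 = 10000100
10110101 ^ 00010000 = 10100101
00100001 ^ 11001001 = 11101000
10001001 ^ 11111110 = 01110111
00111001 ^ 10111001 = 10000000
11000110 ^ 00011101 = 11011011
00001100 ^ 10001110 = 10000010
11001010 ^ 10111111 = 01110101
10111011 ^ 11001001 = 01110010
01000111 ^ 01100000 = 00100111

e5 9b 94 75 f2 84 a5 e8 77 80 db 82 75 72 27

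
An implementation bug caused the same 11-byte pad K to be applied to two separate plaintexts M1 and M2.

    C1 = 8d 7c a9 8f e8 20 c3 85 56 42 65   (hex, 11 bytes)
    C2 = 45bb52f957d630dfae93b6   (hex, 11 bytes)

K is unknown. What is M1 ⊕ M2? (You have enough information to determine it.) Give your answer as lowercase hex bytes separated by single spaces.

c8 c7 fb 76 bf f6 f3 5a f8 d1 d3

C1 ⊕ C2 = (M1 ⊕ K) ⊕ (M2 ⊕ K) = M1 ⊕ M2 — the shared key cancels under XOR.
8d xor 45 = c8
7c xor bb = c7
a9 xor 52 = fb
8f xor f9 = 76
e8 xor 57 = bf
20 xor d6 = f6
c3 xor 30 = f3
85 xor df = 5a
56 xor ae = f8
42 xor 93 = d1
65 xor b6 = d3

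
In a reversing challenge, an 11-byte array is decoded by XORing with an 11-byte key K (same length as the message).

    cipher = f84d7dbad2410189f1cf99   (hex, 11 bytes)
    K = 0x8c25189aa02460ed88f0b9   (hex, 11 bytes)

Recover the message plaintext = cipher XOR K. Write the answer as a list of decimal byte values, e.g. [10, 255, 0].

[116, 104, 101, 32, 114, 101, 97, 100, 121, 63, 32]

248 ⊕ 140 = 116
 77 ⊕  37 = 104
125 ⊕  24 = 101
186 ⊕ 154 =  32
210 ⊕ 160 = 114
 65 ⊕  36 = 101
  1 ⊕  96 =  97
137 ⊕ 237 = 100
241 ⊕ 136 = 121
207 ⊕ 240 =  63
153 ⊕ 185 =  32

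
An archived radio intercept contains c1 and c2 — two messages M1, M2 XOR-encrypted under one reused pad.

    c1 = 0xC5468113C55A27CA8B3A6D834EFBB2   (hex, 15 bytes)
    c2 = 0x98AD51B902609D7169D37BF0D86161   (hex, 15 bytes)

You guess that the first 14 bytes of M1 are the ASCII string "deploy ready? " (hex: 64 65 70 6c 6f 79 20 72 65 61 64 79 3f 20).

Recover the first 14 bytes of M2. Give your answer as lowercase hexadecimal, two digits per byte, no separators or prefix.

First, c1 ⊕ c2 = (M1 ⊕ K) ⊕ (M2 ⊕ K) = M1 ⊕ M2, so the key drops out. Then M2 = (M1 ⊕ M2) ⊕ M1 over the first 14 bytes.
byte 0: (c5 ⊕ 98) ⊕ 64 = 5d ⊕ 64 = 39
byte 1: (46 ⊕ ad) ⊕ 65 = eb ⊕ 65 = 8e
byte 2: (81 ⊕ 51) ⊕ 70 = d0 ⊕ 70 = a0
byte 3: (13 ⊕ b9) ⊕ 6c = aa ⊕ 6c = c6
byte 4: (c5 ⊕ 02) ⊕ 6f = c7 ⊕ 6f = a8
byte 5: (5a ⊕ 60) ⊕ 79 = 3a ⊕ 79 = 43
byte 6: (27 ⊕ 9d) ⊕ 20 = ba ⊕ 20 = 9a
byte 7: (ca ⊕ 71) ⊕ 72 = bb ⊕ 72 = c9
byte 8: (8b ⊕ 69) ⊕ 65 = e2 ⊕ 65 = 87
byte 9: (3a ⊕ d3) ⊕ 61 = e9 ⊕ 61 = 88
byte 10: (6d ⊕ 7b) ⊕ 64 = 16 ⊕ 64 = 72
byte 11: (83 ⊕ f0) ⊕ 79 = 73 ⊕ 79 = 0a
byte 12: (4e ⊕ d8) ⊕ 3f = 96 ⊕ 3f = a9
byte 13: (fb ⊕ 61) ⊕ 20 = 9a ⊕ 20 = ba

398ea0c6a8439ac98788720aa9ba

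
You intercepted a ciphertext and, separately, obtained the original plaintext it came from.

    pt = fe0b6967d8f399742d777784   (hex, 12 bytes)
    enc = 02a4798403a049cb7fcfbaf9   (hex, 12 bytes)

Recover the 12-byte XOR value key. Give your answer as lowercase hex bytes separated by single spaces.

Since enc = pt ⊕ key, XORing both sides with pt gives key = pt ⊕ enc.
byte 0: 11111110 ⊕ 00000010 = 11111100
byte 1: 00001011 ⊕ 10100100 = 10101111
byte 2: 01101001 ⊕ 01111001 = 00010000
byte 3: 01100111 ⊕ 10000100 = 11100011
byte 4: 11011000 ⊕ 00000011 = 11011011
byte 5: 11110011 ⊕ 10100000 = 01010011
byte 6: 10011001 ⊕ 01001001 = 11010000
byte 7: 01110100 ⊕ 11001011 = 10111111
byte 8: 00101101 ⊕ 01111111 = 01010010
byte 9: 01110111 ⊕ 11001111 = 10111000
byte 10: 01110111 ⊕ 10111010 = 11001101
byte 11: 10000100 ⊕ 11111001 = 01111101

fc af 10 e3 db 53 d0 bf 52 b8 cd 7d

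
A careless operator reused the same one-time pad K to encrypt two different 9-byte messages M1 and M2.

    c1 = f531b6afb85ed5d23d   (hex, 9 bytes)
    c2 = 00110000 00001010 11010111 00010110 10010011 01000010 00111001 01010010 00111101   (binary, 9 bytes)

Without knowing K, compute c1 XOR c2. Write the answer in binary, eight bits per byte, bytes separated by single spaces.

11000101 00111011 01100001 10111001 00101011 00011100 11101100 10000000 00000000

c1 ⊕ c2 = (M1 ⊕ K) ⊕ (M2 ⊕ K) = M1 ⊕ M2 — the shared key cancels under XOR.
f5 XOR 30 = c5
31 XOR 0a = 3b
b6 XOR d7 = 61
af XOR 16 = b9
b8 XOR 93 = 2b
5e XOR 42 = 1c
d5 XOR 39 = ec
d2 XOR 52 = 80
3d XOR 3d = 00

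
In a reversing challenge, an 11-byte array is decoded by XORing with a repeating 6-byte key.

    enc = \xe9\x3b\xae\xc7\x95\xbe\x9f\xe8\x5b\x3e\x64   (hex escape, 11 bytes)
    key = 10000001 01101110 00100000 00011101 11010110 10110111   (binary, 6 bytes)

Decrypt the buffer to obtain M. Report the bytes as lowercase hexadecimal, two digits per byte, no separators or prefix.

68558eda43091e867b23b2

The 6-byte key repeats, so the effective keystream is 81 6e 20 1d d6 b7 81 6e 20 1d d6.
byte 0: e9 XOR 81 = 68
byte 1: 3b XOR 6e = 55
byte 2: ae XOR 20 = 8e
byte 3: c7 XOR 1d = da
byte 4: 95 XOR d6 = 43
byte 5: be XOR b7 = 09
byte 6: 9f XOR 81 = 1e
byte 7: e8 XOR 6e = 86
byte 8: 5b XOR 20 = 7b
byte 9: 3e XOR 1d = 23
byte 10: 64 XOR d6 = b2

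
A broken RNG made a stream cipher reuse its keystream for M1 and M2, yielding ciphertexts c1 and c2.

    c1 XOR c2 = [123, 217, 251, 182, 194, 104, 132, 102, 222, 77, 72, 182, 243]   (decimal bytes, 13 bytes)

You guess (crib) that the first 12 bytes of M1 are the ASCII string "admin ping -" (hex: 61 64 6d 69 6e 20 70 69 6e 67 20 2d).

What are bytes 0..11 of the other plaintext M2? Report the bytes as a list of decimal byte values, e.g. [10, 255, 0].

[26, 189, 150, 223, 172, 72, 244, 15, 176, 42, 104, 155]

Since c1 ⊕ c2 = M1 ⊕ M2, XORing with the guessed M1 bytes yields the corresponding M2 bytes: M2 = (c1 ⊕ c2) ⊕ M1.
7b ⊕ 61 = 1a
d9 ⊕ 64 = bd
fb ⊕ 6d = 96
b6 ⊕ 69 = df
c2 ⊕ 6e = ac
68 ⊕ 20 = 48
84 ⊕ 70 = f4
66 ⊕ 69 = 0f
de ⊕ 6e = b0
4d ⊕ 67 = 2a
48 ⊕ 20 = 68
b6 ⊕ 2d = 9b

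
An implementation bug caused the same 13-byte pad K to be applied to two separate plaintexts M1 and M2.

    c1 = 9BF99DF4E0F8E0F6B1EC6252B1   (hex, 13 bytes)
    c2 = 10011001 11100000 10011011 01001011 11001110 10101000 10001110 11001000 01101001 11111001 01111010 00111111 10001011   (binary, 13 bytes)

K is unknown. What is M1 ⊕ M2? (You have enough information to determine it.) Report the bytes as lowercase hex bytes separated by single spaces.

c1 ⊕ c2 = (M1 ⊕ K) ⊕ (M2 ⊕ K) = M1 ⊕ M2 — the shared key cancels under XOR.
9b ⊕ 99 = 02
f9 ⊕ e0 = 19
9d ⊕ 9b = 06
f4 ⊕ 4b = bf
e0 ⊕ ce = 2e
f8 ⊕ a8 = 50
e0 ⊕ 8e = 6e
f6 ⊕ c8 = 3e
b1 ⊕ 69 = d8
ec ⊕ f9 = 15
62 ⊕ 7a = 18
52 ⊕ 3f = 6d
b1 ⊕ 8b = 3a

02 19 06 bf 2e 50 6e 3e d8 15 18 6d 3a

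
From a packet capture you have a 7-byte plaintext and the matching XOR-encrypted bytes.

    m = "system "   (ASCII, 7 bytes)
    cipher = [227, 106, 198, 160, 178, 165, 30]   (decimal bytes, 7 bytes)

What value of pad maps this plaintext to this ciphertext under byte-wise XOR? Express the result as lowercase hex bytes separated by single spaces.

Since cipher = m ⊕ pad, XORing both sides with m gives pad = m ⊕ cipher.
115 xor 227 = 144
121 xor 106 =  19
115 xor 198 = 181
116 xor 160 = 212
101 xor 178 = 215
109 xor 165 = 200
 32 xor  30 =  62

90 13 b5 d4 d7 c8 3e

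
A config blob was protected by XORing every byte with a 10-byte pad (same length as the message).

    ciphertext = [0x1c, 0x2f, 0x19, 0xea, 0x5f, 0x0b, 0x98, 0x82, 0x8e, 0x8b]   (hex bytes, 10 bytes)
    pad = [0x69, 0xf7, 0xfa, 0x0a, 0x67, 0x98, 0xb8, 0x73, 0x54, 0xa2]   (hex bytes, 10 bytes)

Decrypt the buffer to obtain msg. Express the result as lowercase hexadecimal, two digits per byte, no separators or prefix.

75d8e3e0389320f1da29

byte 0: 1c ^ 69 = 75
byte 1: 2f ^ f7 = d8
byte 2: 19 ^ fa = e3
byte 3: ea ^ 0a = e0
byte 4: 5f ^ 67 = 38
byte 5: 0b ^ 98 = 93
byte 6: 98 ^ b8 = 20
byte 7: 82 ^ 73 = f1
byte 8: 8e ^ 54 = da
byte 9: 8b ^ a2 = 29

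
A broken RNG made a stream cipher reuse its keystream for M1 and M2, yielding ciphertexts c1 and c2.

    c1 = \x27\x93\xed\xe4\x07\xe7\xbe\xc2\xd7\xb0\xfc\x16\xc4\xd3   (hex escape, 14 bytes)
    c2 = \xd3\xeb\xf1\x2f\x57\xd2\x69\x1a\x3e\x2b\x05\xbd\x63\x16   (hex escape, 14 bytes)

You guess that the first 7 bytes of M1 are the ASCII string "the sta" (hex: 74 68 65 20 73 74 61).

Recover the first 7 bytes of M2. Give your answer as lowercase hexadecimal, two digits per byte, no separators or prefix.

First, c1 ⊕ c2 = (M1 ⊕ K) ⊕ (M2 ⊕ K) = M1 ⊕ M2, so the key drops out. Then M2 = (M1 ⊕ M2) ⊕ M1 over the first 7 bytes.
byte 0: (27 XOR d3) XOR 74 = f4 XOR 74 = 80
byte 1: (93 XOR eb) XOR 68 = 78 XOR 68 = 10
byte 2: (ed XOR f1) XOR 65 = 1c XOR 65 = 79
byte 3: (e4 XOR 2f) XOR 20 = cb XOR 20 = eb
byte 4: (07 XOR 57) XOR 73 = 50 XOR 73 = 23
byte 5: (e7 XOR d2) XOR 74 = 35 XOR 74 = 41
byte 6: (be XOR 69) XOR 61 = d7 XOR 61 = b6

801079eb2341b6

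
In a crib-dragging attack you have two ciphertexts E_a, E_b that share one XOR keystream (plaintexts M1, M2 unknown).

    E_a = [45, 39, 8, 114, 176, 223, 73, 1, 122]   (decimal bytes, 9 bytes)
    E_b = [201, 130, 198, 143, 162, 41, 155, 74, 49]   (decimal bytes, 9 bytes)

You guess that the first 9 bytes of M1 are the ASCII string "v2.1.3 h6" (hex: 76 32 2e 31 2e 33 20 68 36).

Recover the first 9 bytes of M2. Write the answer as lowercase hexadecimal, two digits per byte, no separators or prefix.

9297e0cc3cc5f2237d

First, E_a ⊕ E_b = (M1 ⊕ K) ⊕ (M2 ⊕ K) = M1 ⊕ M2, so the key drops out. Then M2 = (M1 ⊕ M2) ⊕ M1 over the first 9 bytes.
byte 0: (2d xor c9) xor 76 = e4 xor 76 = 92
byte 1: (27 xor 82) xor 32 = a5 xor 32 = 97
byte 2: (08 xor c6) xor 2e = ce xor 2e = e0
byte 3: (72 xor 8f) xor 31 = fd xor 31 = cc
byte 4: (b0 xor a2) xor 2e = 12 xor 2e = 3c
byte 5: (df xor 29) xor 33 = f6 xor 33 = c5
byte 6: (49 xor 9b) xor 20 = d2 xor 20 = f2
byte 7: (01 xor 4a) xor 68 = 4b xor 68 = 23
byte 8: (7a xor 31) xor 36 = 4b xor 36 = 7d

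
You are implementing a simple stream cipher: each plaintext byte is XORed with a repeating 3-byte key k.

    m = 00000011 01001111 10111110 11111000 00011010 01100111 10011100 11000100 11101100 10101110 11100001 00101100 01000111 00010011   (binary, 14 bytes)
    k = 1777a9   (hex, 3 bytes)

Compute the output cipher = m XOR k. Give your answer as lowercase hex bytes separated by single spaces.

The 3-byte key repeats, so the effective keystream is 17 77 a9 17 77 a9 17 77 a9 17 77 a9 17 77.
byte 0:   3 ⊕  23 =  20
byte 1:  79 ⊕ 119 =  56
byte 2: 190 ⊕ 169 =  23
byte 3: 248 ⊕  23 = 239
byte 4:  26 ⊕ 119 = 109
byte 5: 103 ⊕ 169 = 206
byte 6: 156 ⊕  23 = 139
byte 7: 196 ⊕ 119 = 179
byte 8: 236 ⊕ 169 =  69
byte 9: 174 ⊕  23 = 185
byte 10: 225 ⊕ 119 = 150
byte 11:  44 ⊕ 169 = 133
byte 12:  71 ⊕  23 =  80
byte 13:  19 ⊕ 119 = 100

14 38 17 ef 6d ce 8b b3 45 b9 96 85 50 64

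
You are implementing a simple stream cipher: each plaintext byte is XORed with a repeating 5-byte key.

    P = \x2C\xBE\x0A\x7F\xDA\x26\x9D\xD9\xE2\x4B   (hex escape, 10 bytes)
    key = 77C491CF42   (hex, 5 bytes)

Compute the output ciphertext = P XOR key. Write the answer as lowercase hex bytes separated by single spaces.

5b 7a 9b b0 98 51 59 48 2d 09

The 5-byte key repeats, so the effective keystream is 77 c4 91 cf 42 77 c4 91 cf 42.
byte 0: 2c xor 77 = 5b
byte 1: be xor c4 = 7a
byte 2: 0a xor 91 = 9b
byte 3: 7f xor cf = b0
byte 4: da xor 42 = 98
byte 5: 26 xor 77 = 51
byte 6: 9d xor c4 = 59
byte 7: d9 xor 91 = 48
byte 8: e2 xor cf = 2d
byte 9: 4b xor 42 = 09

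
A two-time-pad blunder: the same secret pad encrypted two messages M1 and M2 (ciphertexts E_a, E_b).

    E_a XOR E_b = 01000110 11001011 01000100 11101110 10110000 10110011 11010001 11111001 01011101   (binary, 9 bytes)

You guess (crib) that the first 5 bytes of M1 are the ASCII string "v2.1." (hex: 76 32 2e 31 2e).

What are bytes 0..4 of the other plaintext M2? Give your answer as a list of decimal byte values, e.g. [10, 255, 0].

Since E_a ⊕ E_b = M1 ⊕ M2, XORing with the guessed M1 bytes yields the corresponding M2 bytes: M2 = (E_a ⊕ E_b) ⊕ M1.
byte 0:  70 ⊕ 118 =  48
byte 1: 203 ⊕  50 = 249
byte 2:  68 ⊕  46 = 106
byte 3: 238 ⊕  49 = 223
byte 4: 176 ⊕  46 = 158

[48, 249, 106, 223, 158]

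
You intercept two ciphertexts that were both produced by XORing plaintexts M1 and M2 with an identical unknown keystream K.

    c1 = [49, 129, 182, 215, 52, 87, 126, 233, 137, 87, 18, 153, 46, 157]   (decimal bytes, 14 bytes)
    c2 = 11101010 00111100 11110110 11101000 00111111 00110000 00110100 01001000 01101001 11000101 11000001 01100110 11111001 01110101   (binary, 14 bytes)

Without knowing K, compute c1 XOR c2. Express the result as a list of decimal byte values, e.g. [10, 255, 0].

c1 ⊕ c2 = (M1 ⊕ K) ⊕ (M2 ⊕ K) = M1 ⊕ M2 — the shared key cancels under XOR.
31 ⊕ ea = db
81 ⊕ 3c = bd
b6 ⊕ f6 = 40
d7 ⊕ e8 = 3f
34 ⊕ 3f = 0b
57 ⊕ 30 = 67
7e ⊕ 34 = 4a
e9 ⊕ 48 = a1
89 ⊕ 69 = e0
57 ⊕ c5 = 92
12 ⊕ c1 = d3
99 ⊕ 66 = ff
2e ⊕ f9 = d7
9d ⊕ 75 = e8

[219, 189, 64, 63, 11, 103, 74, 161, 224, 146, 211, 255, 215, 232]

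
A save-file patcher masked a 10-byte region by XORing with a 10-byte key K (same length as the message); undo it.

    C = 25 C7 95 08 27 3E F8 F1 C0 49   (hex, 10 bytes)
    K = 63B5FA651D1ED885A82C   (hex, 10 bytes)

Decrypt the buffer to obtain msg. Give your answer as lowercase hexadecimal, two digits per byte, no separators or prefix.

byte 0: 25 XOR 63 = 46
byte 1: c7 XOR b5 = 72
byte 2: 95 XOR fa = 6f
byte 3: 08 XOR 65 = 6d
byte 4: 27 XOR 1d = 3a
byte 5: 3e XOR 1e = 20
byte 6: f8 XOR d8 = 20
byte 7: f1 XOR 85 = 74
byte 8: c0 XOR a8 = 68
byte 9: 49 XOR 2c = 65

46726f6d3a2020746865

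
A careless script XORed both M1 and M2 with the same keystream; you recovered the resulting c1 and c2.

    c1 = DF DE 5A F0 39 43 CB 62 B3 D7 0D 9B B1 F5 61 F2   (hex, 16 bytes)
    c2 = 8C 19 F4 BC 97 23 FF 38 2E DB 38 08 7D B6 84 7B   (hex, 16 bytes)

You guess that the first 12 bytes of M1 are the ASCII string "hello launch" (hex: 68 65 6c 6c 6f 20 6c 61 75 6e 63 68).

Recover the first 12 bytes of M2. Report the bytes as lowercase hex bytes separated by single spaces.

3b a2 c2 20 c1 40 58 3b e8 62 56 fb

First, c1 ⊕ c2 = (M1 ⊕ K) ⊕ (M2 ⊕ K) = M1 ⊕ M2, so the key drops out. Then M2 = (M1 ⊕ M2) ⊕ M1 over the first 12 bytes.
byte 0: (df XOR 8c) XOR 68 = 53 XOR 68 = 3b
byte 1: (de XOR 19) XOR 65 = c7 XOR 65 = a2
byte 2: (5a XOR f4) XOR 6c = ae XOR 6c = c2
byte 3: (f0 XOR bc) XOR 6c = 4c XOR 6c = 20
byte 4: (39 XOR 97) XOR 6f = ae XOR 6f = c1
byte 5: (43 XOR 23) XOR 20 = 60 XOR 20 = 40
byte 6: (cb XOR ff) XOR 6c = 34 XOR 6c = 58
byte 7: (62 XOR 38) XOR 61 = 5a XOR 61 = 3b
byte 8: (b3 XOR 2e) XOR 75 = 9d XOR 75 = e8
byte 9: (d7 XOR db) XOR 6e = 0c XOR 6e = 62
byte 10: (0d XOR 38) XOR 63 = 35 XOR 63 = 56
byte 11: (9b XOR 08) XOR 68 = 93 XOR 68 = fb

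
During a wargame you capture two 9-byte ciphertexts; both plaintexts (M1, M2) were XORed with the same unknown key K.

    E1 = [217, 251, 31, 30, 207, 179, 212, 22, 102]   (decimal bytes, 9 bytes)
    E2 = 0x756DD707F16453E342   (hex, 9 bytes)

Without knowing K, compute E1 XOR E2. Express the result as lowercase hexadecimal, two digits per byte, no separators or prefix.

E1 ⊕ E2 = (M1 ⊕ K) ⊕ (M2 ⊕ K) = M1 ⊕ M2 — the shared key cancels under XOR.
byte 0: d9 XOR 75 = ac
byte 1: fb XOR 6d = 96
byte 2: 1f XOR d7 = c8
byte 3: 1e XOR 07 = 19
byte 4: cf XOR f1 = 3e
byte 5: b3 XOR 64 = d7
byte 6: d4 XOR 53 = 87
byte 7: 16 XOR e3 = f5
byte 8: 66 XOR 42 = 24

ac96c8193ed787f524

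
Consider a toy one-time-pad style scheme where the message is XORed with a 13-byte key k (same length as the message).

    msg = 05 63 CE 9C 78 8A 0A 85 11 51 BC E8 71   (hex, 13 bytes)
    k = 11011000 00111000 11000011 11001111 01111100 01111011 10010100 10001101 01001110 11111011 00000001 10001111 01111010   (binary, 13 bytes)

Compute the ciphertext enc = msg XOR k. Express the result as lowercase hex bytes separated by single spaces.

dd 5b 0d 53 04 f1 9e 08 5f aa bd 67 0b

05 XOR d8 = dd
63 XOR 38 = 5b
ce XOR c3 = 0d
9c XOR cf = 53
78 XOR 7c = 04
8a XOR 7b = f1
0a XOR 94 = 9e
85 XOR 8d = 08
11 XOR 4e = 5f
51 XOR fb = aa
bc XOR 01 = bd
e8 XOR 8f = 67
71 XOR 7a = 0b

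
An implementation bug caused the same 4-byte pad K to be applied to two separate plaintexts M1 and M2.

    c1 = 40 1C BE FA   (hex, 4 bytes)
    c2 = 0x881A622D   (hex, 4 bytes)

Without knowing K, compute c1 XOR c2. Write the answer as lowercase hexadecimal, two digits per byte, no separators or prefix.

c806dcd7

c1 ⊕ c2 = (M1 ⊕ K) ⊕ (M2 ⊕ K) = M1 ⊕ M2 — the shared key cancels under XOR.
40 ^ 88 = c8
1c ^ 1a = 06
be ^ 62 = dc
fa ^ 2d = d7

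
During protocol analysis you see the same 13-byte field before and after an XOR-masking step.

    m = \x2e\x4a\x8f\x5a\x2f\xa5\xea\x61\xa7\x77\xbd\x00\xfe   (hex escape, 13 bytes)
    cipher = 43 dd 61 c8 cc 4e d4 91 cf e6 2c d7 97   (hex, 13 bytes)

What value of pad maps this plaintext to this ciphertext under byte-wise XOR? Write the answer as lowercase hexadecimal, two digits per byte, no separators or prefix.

Since cipher = m ⊕ pad, XORing both sides with m gives pad = m ⊕ cipher.
 46 xor  67 = 109
 74 xor 221 = 151
143 xor  97 = 238
 90 xor 200 = 146
 47 xor 204 = 227
165 xor  78 = 235
234 xor 212 =  62
 97 xor 145 = 240
167 xor 207 = 104
119 xor 230 = 145
189 xor  44 = 145
  0 xor 215 = 215
254 xor 151 = 105

6d97ee92e3eb3ef0689191d769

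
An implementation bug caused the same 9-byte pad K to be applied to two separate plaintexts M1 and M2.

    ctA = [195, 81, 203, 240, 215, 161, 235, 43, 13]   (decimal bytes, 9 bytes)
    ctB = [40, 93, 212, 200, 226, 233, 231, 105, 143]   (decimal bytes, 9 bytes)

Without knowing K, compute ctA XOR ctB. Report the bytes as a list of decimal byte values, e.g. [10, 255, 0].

ctA ⊕ ctB = (M1 ⊕ K) ⊕ (M2 ⊕ K) = M1 ⊕ M2 — the shared key cancels under XOR.
byte 0: c3 ⊕ 28 = eb
byte 1: 51 ⊕ 5d = 0c
byte 2: cb ⊕ d4 = 1f
byte 3: f0 ⊕ c8 = 38
byte 4: d7 ⊕ e2 = 35
byte 5: a1 ⊕ e9 = 48
byte 6: eb ⊕ e7 = 0c
byte 7: 2b ⊕ 69 = 42
byte 8: 0d ⊕ 8f = 82

[235, 12, 31, 56, 53, 72, 12, 66, 130]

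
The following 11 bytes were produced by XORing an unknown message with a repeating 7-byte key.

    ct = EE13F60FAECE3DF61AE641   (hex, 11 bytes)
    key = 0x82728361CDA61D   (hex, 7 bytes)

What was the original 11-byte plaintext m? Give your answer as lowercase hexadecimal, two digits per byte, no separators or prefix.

The 7-byte key repeats, so the effective keystream is 82 72 83 61 cd a6 1d 82 72 83 61.
byte 0: 11101110 ⊕ 10000010 = 01101100
byte 1: 00010011 ⊕ 01110010 = 01100001
byte 2: 11110110 ⊕ 10000011 = 01110101
byte 3: 00001111 ⊕ 01100001 = 01101110
byte 4: 10101110 ⊕ 11001101 = 01100011
byte 5: 11001110 ⊕ 10100110 = 01101000
byte 6: 00111101 ⊕ 00011101 = 00100000
byte 7: 11110110 ⊕ 10000010 = 01110100
byte 8: 00011010 ⊕ 01110010 = 01101000
byte 9: 11100110 ⊕ 10000011 = 01100101
byte 10: 01000001 ⊕ 01100001 = 00100000

6c61756e63682074686520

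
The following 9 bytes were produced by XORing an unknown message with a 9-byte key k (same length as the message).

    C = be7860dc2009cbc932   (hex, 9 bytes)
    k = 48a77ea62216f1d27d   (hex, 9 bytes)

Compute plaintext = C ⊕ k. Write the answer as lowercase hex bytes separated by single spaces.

be xor 48 = f6
78 xor a7 = df
60 xor 7e = 1e
dc xor a6 = 7a
20 xor 22 = 02
09 xor 16 = 1f
cb xor f1 = 3a
c9 xor d2 = 1b
32 xor 7d = 4f

f6 df 1e 7a 02 1f 3a 1b 4f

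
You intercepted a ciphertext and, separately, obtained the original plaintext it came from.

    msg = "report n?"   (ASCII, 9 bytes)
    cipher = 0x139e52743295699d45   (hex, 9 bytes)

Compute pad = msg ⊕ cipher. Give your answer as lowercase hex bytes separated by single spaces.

Since cipher = msg ⊕ pad, XORing both sides with msg gives pad = msg ⊕ cipher.
byte 0: 72 xor 13 = 61
byte 1: 65 xor 9e = fb
byte 2: 70 xor 52 = 22
byte 3: 6f xor 74 = 1b
byte 4: 72 xor 32 = 40
byte 5: 74 xor 95 = e1
byte 6: 20 xor 69 = 49
byte 7: 6e xor 9d = f3
byte 8: 3f xor 45 = 7a

61 fb 22 1b 40 e1 49 f3 7a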